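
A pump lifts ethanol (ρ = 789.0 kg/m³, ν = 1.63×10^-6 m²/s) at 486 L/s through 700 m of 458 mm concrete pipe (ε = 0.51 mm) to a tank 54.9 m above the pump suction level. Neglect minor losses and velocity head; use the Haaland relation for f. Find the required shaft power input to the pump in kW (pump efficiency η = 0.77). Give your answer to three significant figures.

P_shaft ≈ 336 kW

V = 4Q/(πD²) = 2.950 m/s; Re = 8.29×10^5; ε/D = 0.00111; f = 0.02050
h_f = f(L/D)V²/2g = 13.89 m
Total head H = z + h_f = 54.9 + 13.89 = 68.79 m
P_hyd = ρgQH = 789.0·9.81·0.486·68.79 = 258.8 kW
P_shaft = P_hyd/η = 258.8/0.77 = 336.1 kW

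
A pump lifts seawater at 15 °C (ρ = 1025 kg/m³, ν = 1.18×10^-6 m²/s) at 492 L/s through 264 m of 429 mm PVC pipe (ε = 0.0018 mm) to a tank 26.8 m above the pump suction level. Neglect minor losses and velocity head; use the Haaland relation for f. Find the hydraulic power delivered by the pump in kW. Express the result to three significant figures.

V = 4Q/(πD²) = 3.404 m/s; Re = 1.24×10^6; ε/D = 4.20×10^-6; f = 0.01126
h_f = f(L/D)V²/2g = 4.093 m
Total head H = z + h_f = 26.8 + 4.093 = 30.89 m
P_hyd = ρgQH = 1025·9.81·0.492·30.89 = 152.8 kW

P_hyd ≈ 153 kW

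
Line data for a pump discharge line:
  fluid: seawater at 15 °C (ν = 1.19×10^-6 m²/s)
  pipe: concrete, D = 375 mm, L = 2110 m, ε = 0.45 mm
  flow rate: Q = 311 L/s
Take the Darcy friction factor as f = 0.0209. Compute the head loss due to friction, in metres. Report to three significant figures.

h_f ≈ 47.5 m

V = 4Q/(πD²) = 4·0.311/(π·0.375²) = 2.816 m/s
h_f = f(L/D)V²/(2g) = 0.02090·(2110/0.375)·2.816²/(2·9.81) = 47.52 m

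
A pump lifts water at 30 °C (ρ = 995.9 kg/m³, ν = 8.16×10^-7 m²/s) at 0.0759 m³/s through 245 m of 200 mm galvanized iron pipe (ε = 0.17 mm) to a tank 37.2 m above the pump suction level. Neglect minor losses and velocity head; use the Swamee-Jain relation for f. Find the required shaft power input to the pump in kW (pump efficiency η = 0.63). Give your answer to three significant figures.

P_shaft ≈ 52.2 kW

V = 4Q/(πD²) = 2.416 m/s; Re = 5.92×10^5; ε/D = 8.50×10^-4; f = 0.01957
h_f = f(L/D)V²/2g = 7.130 m
Total head H = z + h_f = 37.2 + 7.130 = 44.33 m
P_hyd = ρgQH = 995.9·9.81·0.0759·44.33 = 32.87 kW
P_shaft = P_hyd/η = 32.87/0.63 = 52.18 kW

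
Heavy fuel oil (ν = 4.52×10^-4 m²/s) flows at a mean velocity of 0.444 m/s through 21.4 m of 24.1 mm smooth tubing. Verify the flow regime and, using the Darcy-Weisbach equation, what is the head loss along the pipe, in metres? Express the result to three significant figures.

h_f ≈ 24.1 m

Re = VD/ν = 0.444·0.02410/4.52×10^-4 = 23.7 → laminar (Re < 2300)
f = 64/Re = 2.703
h_f = f(L/D)V²/(2g) = 2.703·(21.4/0.02410)·0.444²/(2·9.81) = 24.12 m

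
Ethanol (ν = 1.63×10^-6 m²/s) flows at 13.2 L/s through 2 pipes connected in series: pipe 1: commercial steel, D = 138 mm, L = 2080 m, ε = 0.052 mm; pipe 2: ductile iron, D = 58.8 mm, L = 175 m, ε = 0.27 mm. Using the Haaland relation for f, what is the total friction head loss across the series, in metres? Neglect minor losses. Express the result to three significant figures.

H ≈ 120 m

Pipe 1: V = 0.8825 m/s, Re = 7.47×10^4, ε/D = 3.77×10^-4, f = 0.02042, h_1 = f(L/D)V²/2g = 12.22 m
Pipe 2: V = 4.861 m/s, Re = 1.75×10^5, ε/D = 0.00459, f = 0.03018, h_2 = f(L/D)V²/2g = 108.2 m
Series → Q common, losses add: H = Σh = 120.4 m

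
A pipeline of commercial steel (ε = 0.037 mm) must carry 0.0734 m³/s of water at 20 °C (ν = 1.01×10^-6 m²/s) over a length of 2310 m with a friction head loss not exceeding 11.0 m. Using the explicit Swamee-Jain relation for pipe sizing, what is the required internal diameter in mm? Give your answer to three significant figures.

Swamee-Jain (Type III): D = 0.66·[ε^1.25·(LQ²/(gh_f))^4.75 + ν·Q^9.4·(L/(gh_f))^5.2]^0.04
LQ²/(gh_f) = 0.1153; L/(gh_f) = 21.41
Term 1 = ε^1.25·(…)^4.75 = 1.01×10^-10; Term 2 = ν·Q^9.4·(…)^5.2 = 1.82×10^-10
D = 0.66·(1.01×10^-10 + 1.82×10^-10)^0.04 = 0.2739 m = 274 mm
Check: V = 1.25 m/s, Re = 3.38×10^5, f = 0.01553, h_f = 10.4 m ≈ 11.0 m ✓

D ≈ 274 mm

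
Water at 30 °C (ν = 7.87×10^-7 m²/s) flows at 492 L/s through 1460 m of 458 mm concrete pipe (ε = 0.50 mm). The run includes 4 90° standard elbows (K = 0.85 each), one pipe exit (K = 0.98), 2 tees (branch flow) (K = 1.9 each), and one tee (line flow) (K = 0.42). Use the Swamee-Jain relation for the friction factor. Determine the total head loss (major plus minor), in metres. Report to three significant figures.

H_L ≈ 33.3 m

V = 4Q/(πD²) = 2.986 m/s; V²/2g = 0.4546 m
Re = 1.74×10^6, ε/D = 0.00109 → f = 0.02029 (Swamee-Jain)
Major: h_f = f(L/D)·V²/2g = 0.02029·3188·0.4546 = 29.40 m
Minor: ΣK = 8.60; h_m = ΣK·V²/2g = 3.909 m
Total H_L = 29.40 + 3.909 = 33.31 m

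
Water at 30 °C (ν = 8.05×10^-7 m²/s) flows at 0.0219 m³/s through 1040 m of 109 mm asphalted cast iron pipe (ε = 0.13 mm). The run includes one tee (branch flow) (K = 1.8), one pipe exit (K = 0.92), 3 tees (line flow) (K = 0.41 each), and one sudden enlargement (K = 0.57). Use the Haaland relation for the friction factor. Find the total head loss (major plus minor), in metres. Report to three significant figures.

V = 4Q/(πD²) = 2.347 m/s; V²/2g = 0.2807 m
Re = 3.18×10^5, ε/D = 0.00119 → f = 0.02126 (Haaland)
Major: h_f = f(L/D)·V²/2g = 0.02126·9541·0.2807 = 56.95 m
Minor: ΣK = 4.52; h_m = ΣK·V²/2g = 1.269 m
Total H_L = 56.95 + 1.269 = 58.22 m

H_L ≈ 58.2 m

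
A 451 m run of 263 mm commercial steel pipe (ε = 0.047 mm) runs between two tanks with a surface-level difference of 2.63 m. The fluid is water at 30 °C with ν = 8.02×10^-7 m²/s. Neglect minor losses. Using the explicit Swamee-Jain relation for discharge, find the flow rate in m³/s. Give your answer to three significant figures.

Q ≈ 0.0760 m³/s

Swamee-Jain (Type II): Q = -0.965·√(gD⁵h_f/L)·ln[ε/(3.7D) + √(3.17ν²L/(gD³h_f))]
√(gD⁵h_f/L) = √(9.81·0.263⁵·2.63/451) = 0.008484
ε/(3.7D) = 4.83×10^-5; √(3.17ν²L/(gD³h_f)) = 4.43×10^-5
Q = -0.965·0.008484·ln(9.256×10^-5) = 0.07604 m³/s
Check: V = 1.40 m/s, Re = 4.59×10^5, f = 0.01543, h_f = 2.64 m ≈ 2.63 m ✓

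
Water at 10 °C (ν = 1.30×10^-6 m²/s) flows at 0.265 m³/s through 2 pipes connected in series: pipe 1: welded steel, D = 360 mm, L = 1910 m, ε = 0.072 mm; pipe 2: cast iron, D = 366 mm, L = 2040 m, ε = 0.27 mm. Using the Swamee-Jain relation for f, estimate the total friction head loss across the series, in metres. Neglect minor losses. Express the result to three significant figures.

Pipe 1: V = 2.603 m/s, Re = 7.21×10^5, ε/D = 2.00×10^-4, f = 0.01508, h_1 = f(L/D)V²/2g = 27.64 m
Pipe 2: V = 2.519 m/s, Re = 7.09×10^5, ε/D = 7.38×10^-4, f = 0.01890, h_2 = f(L/D)V²/2g = 34.06 m
Series → Q common, losses add: H = Σh = 61.69 m

H ≈ 61.7 m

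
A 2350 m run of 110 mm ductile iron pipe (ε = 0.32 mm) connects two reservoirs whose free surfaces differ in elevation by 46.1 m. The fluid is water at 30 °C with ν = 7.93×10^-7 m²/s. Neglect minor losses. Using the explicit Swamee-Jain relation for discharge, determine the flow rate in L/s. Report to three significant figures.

Swamee-Jain (Type II): Q = -0.965·√(gD⁵h_f/L)·ln[ε/(3.7D) + √(3.17ν²L/(gD³h_f))]
√(gD⁵h_f/L) = √(9.81·0.110⁵·46.1/2350) = 0.001760
ε/(3.7D) = 7.86×10^-4; √(3.17ν²L/(gD³h_f)) = 8.82×10^-5
Q = -0.965·0.001760·ln(8.745×10^-4) = 0.01196 m³/s
Check: V = 1.26 m/s, Re = 1.75×10^5, f = 0.02692, h_f = 46.4 m ≈ 46.1 m ✓

Q ≈ 12.0 L/s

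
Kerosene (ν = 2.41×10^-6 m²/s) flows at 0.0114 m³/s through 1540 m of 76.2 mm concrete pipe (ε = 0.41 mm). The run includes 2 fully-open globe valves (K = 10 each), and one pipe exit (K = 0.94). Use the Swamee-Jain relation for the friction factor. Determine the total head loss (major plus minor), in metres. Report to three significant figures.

V = 4Q/(πD²) = 2.500 m/s; V²/2g = 0.3185 m
Re = 7.90×10^4, ε/D = 0.00538 → f = 0.03246 (Swamee-Jain)
Major: h_f = f(L/D)·V²/2g = 0.03246·20210·0.3185 = 209.0 m
Minor: ΣK = 20.9; h_m = ΣK·V²/2g = 6.669 m
Total H_L = 209.0 + 6.669 = 215.6 m

H_L ≈ 216 m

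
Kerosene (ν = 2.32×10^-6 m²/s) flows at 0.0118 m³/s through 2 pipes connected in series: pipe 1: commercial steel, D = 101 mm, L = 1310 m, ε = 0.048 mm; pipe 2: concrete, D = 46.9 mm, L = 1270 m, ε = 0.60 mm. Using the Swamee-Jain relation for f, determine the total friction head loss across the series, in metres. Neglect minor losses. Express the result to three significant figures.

H ≈ 2720 m

Pipe 1: V = 1.473 m/s, Re = 6.41×10^4, ε/D = 4.75×10^-4, f = 0.02164, h_1 = f(L/D)V²/2g = 31.03 m
Pipe 2: V = 6.830 m/s, Re = 1.38×10^5, ε/D = 0.0128, f = 0.04184, h_2 = f(L/D)V²/2g = 2694 m
Series → Q common, losses add: H = Σh = 2725 m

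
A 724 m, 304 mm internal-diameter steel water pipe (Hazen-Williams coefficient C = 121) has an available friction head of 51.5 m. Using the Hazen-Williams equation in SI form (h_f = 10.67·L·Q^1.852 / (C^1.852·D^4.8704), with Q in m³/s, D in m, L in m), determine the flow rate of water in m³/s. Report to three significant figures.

Rearranging: Q = [h_f·C^1.852·D^4.8704 / (10.67·L)]^(1/1.852)
Q = [51.5·121^1.852·0.304^4.8704 / (10.67·724)]^0.540 = 0.3531 m³/s

Q ≈ 0.353 m³/s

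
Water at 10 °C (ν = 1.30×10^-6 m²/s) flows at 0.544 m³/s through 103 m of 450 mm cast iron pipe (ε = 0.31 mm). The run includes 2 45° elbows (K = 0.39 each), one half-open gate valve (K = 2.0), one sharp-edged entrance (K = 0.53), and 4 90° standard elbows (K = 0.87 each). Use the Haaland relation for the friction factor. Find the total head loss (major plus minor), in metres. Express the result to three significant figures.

H_L ≈ 6.55 m

V = 4Q/(πD²) = 3.420 m/s; V²/2g = 0.5963 m
Re = 1.18×10^6, ε/D = 6.89×10^-4 → f = 0.01830 (Haaland)
Major: h_f = f(L/D)·V²/2g = 0.01830·228.9·0.5963 = 2.498 m
Minor: ΣK = 6.79; h_m = ΣK·V²/2g = 4.049 m
Total H_L = 2.498 + 4.049 = 6.547 m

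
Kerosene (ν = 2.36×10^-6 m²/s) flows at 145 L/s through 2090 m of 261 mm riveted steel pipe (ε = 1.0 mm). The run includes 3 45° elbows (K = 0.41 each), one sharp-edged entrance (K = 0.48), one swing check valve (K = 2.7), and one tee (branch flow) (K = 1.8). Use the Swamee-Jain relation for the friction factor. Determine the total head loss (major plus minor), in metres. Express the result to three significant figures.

V = 4Q/(πD²) = 2.710 m/s; V²/2g = 0.3744 m
Re = 3.00×10^5, ε/D = 0.00383 → f = 0.02858 (Swamee-Jain)
Major: h_f = f(L/D)·V²/2g = 0.02858·8008·0.3744 = 85.69 m
Minor: ΣK = 6.21; h_m = ΣK·V²/2g = 2.325 m
Total H_L = 85.69 + 2.325 = 88.01 m

H_L ≈ 88.0 m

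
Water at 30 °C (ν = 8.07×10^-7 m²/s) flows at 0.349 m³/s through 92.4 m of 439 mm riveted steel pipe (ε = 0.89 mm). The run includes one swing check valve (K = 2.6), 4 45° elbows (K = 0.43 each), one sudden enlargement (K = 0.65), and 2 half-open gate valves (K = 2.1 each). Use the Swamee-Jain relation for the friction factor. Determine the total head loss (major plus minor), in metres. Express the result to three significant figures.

V = 4Q/(πD²) = 2.306 m/s; V²/2g = 0.2710 m
Re = 1.25×10^6, ε/D = 0.00203 → f = 0.02372 (Swamee-Jain)
Major: h_f = f(L/D)·V²/2g = 0.02372·210.5·0.2710 = 1.353 m
Minor: ΣK = 9.17; h_m = ΣK·V²/2g = 2.485 m
Total H_L = 1.353 + 2.485 = 3.837 m

H_L ≈ 3.84 m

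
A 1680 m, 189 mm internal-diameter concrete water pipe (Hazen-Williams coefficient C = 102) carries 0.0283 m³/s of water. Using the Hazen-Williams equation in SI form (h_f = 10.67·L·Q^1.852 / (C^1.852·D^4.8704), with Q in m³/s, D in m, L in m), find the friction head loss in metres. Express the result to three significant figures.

h_f = 10.67·1680·0.0283^1.852 / (102^1.852·0.189^4.8704) = 15.49 m

h_f ≈ 15.5 m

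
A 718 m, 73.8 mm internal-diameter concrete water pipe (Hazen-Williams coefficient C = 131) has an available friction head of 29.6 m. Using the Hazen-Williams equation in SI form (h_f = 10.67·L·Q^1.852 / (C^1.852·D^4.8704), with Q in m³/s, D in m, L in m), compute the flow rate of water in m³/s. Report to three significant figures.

Rearranging: Q = [h_f·C^1.852·D^4.8704 / (10.67·L)]^(1/1.852)
Q = [29.6·131^1.852·0.0738^4.8704 / (10.67·718)]^0.540 = 0.006880 m³/s

Q ≈ 0.00688 m³/s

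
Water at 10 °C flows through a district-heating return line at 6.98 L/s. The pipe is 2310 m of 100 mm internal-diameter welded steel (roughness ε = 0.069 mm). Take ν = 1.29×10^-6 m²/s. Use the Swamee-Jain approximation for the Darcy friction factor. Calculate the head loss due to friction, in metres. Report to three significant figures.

h_f ≈ 20.6 m

V = 4Q/(πD²) = 4·0.00698/(π·0.100²) = 0.8887 m/s
Re = VD/ν = 0.8887·0.100/1.29×10^-6 = 6.89×10^4 → turbulent
ε/D = 0.069/100 = 6.90×10^-4
Swamee-Jain: f = 0.02219
h_f = f(L/D)V²/(2g) = 0.02219·(2310/0.100)·0.8887²/(2·9.81) = 20.64 m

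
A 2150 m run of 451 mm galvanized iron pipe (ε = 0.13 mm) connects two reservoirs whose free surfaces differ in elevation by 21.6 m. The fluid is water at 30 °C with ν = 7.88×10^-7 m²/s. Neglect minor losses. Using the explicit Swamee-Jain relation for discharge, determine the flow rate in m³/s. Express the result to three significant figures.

Q ≈ 0.384 m³/s

Swamee-Jain (Type II): Q = -0.965·√(gD⁵h_f/L)·ln[ε/(3.7D) + √(3.17ν²L/(gD³h_f))]
√(gD⁵h_f/L) = √(9.81·0.451⁵·21.6/2150) = 0.04288
ε/(3.7D) = 7.79×10^-5; √(3.17ν²L/(gD³h_f)) = 1.48×10^-5
Q = -0.965·0.04288·ln(9.266×10^-5) = 0.3843 m³/s
Check: V = 2.41 m/s, Re = 1.38×10^6, f = 0.01545, h_f = 21.7 m ≈ 21.6 m ✓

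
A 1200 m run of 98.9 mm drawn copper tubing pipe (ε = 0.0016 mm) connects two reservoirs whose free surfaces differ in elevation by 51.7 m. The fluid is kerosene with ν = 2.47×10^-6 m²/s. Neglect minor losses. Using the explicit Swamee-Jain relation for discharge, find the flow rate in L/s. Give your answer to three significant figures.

Q ≈ 16.2 L/s

Swamee-Jain (Type II): Q = -0.965·√(gD⁵h_f/L)·ln[ε/(3.7D) + √(3.17ν²L/(gD³h_f))]
√(gD⁵h_f/L) = √(9.81·0.0989⁵·51.7/1200) = 0.002000
ε/(3.7D) = 4.37×10^-6; √(3.17ν²L/(gD³h_f)) = 2.17×10^-4
Q = -0.965·0.002000·ln(2.219×10^-4) = 0.01624 m³/s
Check: V = 2.11 m/s, Re = 8.46×10^4, f = 0.01859, h_f = 51.4 m ≈ 51.7 m ✓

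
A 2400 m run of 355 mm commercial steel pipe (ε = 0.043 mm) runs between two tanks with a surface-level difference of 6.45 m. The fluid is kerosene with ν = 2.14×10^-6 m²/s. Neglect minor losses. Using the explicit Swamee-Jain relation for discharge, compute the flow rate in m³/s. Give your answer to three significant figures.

Q ≈ 0.104 m³/s

Swamee-Jain (Type II): Q = -0.965·√(gD⁵h_f/L)·ln[ε/(3.7D) + √(3.17ν²L/(gD³h_f))]
√(gD⁵h_f/L) = √(9.81·0.355⁵·6.45/2400) = 0.01219
ε/(3.7D) = 3.27×10^-5; √(3.17ν²L/(gD³h_f)) = 1.11×10^-4
Q = -0.965·0.01219·ln(1.437×10^-4) = 0.1041 m³/s
Check: V = 1.05 m/s, Re = 1.74×10^5, f = 0.01691, h_f = 6.44 m ≈ 6.45 m ✓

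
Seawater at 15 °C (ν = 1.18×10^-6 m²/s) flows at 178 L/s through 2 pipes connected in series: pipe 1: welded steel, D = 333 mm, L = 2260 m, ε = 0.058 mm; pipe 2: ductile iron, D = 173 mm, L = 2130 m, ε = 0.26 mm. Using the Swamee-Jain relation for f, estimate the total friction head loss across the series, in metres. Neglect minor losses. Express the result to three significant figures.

H ≈ 814 m

Pipe 1: V = 2.044 m/s, Re = 5.77×10^5, ε/D = 1.74×10^-4, f = 0.01507, h_1 = f(L/D)V²/2g = 21.78 m
Pipe 2: V = 7.572 m/s, Re = 1.11×10^6, ε/D = 0.00150, f = 0.02202, h_2 = f(L/D)V²/2g = 792.3 m
Series → Q common, losses add: H = Σh = 814.1 m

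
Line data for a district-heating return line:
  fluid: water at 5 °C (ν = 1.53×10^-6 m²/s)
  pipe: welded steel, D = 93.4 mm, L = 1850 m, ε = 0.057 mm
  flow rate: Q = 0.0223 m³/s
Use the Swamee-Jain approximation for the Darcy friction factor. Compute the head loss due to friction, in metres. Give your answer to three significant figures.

h_f ≈ 209 m

V = 4Q/(πD²) = 4·0.0223/(π·0.0934²) = 3.255 m/s
Re = VD/ν = 3.255·0.0934/1.53×10^-6 = 1.99×10^5 → turbulent
ε/D = 0.057/93.4 = 6.10×10^-4
Swamee-Jain: f = 0.01950
h_f = f(L/D)V²/(2g) = 0.01950·(1850/0.0934)·3.255²/(2·9.81) = 208.6 m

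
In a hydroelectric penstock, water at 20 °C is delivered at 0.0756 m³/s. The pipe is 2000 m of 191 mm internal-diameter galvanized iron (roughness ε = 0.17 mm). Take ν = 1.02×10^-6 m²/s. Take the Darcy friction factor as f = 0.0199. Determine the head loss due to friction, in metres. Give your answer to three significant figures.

h_f ≈ 73.9 m

V = 4Q/(πD²) = 4·0.0756/(π·0.191²) = 2.639 m/s
h_f = f(L/D)V²/(2g) = 0.01990·(2000/0.191)·2.639²/(2·9.81) = 73.94 m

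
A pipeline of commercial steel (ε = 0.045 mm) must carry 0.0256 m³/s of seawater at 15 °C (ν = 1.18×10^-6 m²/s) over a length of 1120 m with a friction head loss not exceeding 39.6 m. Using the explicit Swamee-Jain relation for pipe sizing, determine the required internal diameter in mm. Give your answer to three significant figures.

Swamee-Jain (Type III): D = 0.66·[ε^1.25·(LQ²/(gh_f))^4.75 + ν·Q^9.4·(L/(gh_f))^5.2]^0.04
LQ²/(gh_f) = 0.001889; L/(gh_f) = 2.883
Term 1 = ε^1.25·(…)^4.75 = 4.26×10^-19; Term 2 = ν·Q^9.4·(…)^5.2 = 3.17×10^-19
D = 0.66·(4.26×10^-19 + 3.17×10^-19)^0.04 = 0.1243 m = 124 mm
Check: V = 2.11 m/s, Re = 2.22×10^5, f = 0.01797, h_f = 36.8 m ≈ 39.6 m ✓

D ≈ 124 mm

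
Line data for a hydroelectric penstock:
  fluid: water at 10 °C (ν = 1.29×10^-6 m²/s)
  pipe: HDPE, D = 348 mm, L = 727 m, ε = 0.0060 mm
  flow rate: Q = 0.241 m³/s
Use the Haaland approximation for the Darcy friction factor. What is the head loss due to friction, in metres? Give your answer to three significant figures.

h_f ≈ 8.62 m

V = 4Q/(πD²) = 4·0.241/(π·0.348²) = 2.534 m/s
Re = VD/ν = 2.534·0.348/1.29×10^-6 = 6.84×10^5 → turbulent
ε/D = 0.0060/348 = 1.72×10^-5
Haaland: f = 0.01261
h_f = f(L/D)V²/(2g) = 0.01261·(727/0.348)·2.534²/(2·9.81) = 8.622 m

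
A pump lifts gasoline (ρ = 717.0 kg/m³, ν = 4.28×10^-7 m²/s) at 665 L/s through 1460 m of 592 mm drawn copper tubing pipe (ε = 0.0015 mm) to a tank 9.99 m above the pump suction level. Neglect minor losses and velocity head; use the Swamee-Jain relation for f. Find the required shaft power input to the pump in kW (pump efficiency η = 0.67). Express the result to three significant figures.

P_shaft ≈ 119 kW

V = 4Q/(πD²) = 2.416 m/s; Re = 3.34×10^6; ε/D = 2.53×10^-6; f = 0.009704
h_f = f(L/D)V²/2g = 7.120 m
Total head H = z + h_f = 9.99 + 7.120 = 17.11 m
P_hyd = ρgQH = 717.0·9.81·0.665·17.11 = 80.03 kW
P_shaft = P_hyd/η = 80.03/0.67 = 119.4 kW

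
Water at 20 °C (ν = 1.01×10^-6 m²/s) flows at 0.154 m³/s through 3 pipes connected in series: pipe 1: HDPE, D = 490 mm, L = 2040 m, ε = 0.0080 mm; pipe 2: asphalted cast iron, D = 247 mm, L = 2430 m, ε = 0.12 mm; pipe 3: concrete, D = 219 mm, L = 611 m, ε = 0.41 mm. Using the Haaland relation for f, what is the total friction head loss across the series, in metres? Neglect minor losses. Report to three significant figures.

H ≈ 146 m

Pipe 1: V = 0.8167 m/s, Re = 3.96×10^5, ε/D = 1.63×10^-5, f = 0.01379, h_1 = f(L/D)V²/2g = 1.951 m
Pipe 2: V = 3.214 m/s, Re = 7.86×10^5, ε/D = 4.86×10^-4, f = 0.01719, h_2 = f(L/D)V²/2g = 89.03 m
Pipe 3: V = 4.088 m/s, Re = 8.86×10^5, ε/D = 0.00187, f = 0.02325, h_3 = f(L/D)V²/2g = 55.27 m
Series → Q common, losses add: H = Σh = 146.3 m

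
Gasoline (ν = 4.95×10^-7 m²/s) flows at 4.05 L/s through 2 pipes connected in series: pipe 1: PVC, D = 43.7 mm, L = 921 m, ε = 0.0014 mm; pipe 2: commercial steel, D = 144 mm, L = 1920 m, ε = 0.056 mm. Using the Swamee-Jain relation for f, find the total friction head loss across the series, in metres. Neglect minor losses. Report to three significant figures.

H ≈ 121 m

Pipe 1: V = 2.700 m/s, Re = 2.38×10^5, ε/D = 3.20×10^-5, f = 0.01534, h_1 = f(L/D)V²/2g = 120.1 m
Pipe 2: V = 0.2487 m/s, Re = 7.23×10^4, ε/D = 3.89×10^-4, f = 0.02090, h_2 = f(L/D)V²/2g = 0.8784 m
Series → Q common, losses add: H = Σh = 121.0 m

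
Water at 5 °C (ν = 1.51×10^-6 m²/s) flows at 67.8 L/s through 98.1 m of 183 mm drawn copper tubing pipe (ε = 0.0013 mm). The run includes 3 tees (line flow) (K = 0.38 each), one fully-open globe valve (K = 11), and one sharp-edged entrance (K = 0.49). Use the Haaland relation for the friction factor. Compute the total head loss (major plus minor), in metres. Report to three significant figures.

V = 4Q/(πD²) = 2.578 m/s; V²/2g = 0.3387 m
Re = 3.12×10^5, ε/D = 7.10×10^-6 → f = 0.01429 (Haaland)
Major: h_f = f(L/D)·V²/2g = 0.01429·536.1·0.3387 = 2.595 m
Minor: ΣK = 12.6; h_m = ΣK·V²/2g = 4.277 m
Total H_L = 2.595 + 4.277 = 6.872 m

H_L ≈ 6.87 m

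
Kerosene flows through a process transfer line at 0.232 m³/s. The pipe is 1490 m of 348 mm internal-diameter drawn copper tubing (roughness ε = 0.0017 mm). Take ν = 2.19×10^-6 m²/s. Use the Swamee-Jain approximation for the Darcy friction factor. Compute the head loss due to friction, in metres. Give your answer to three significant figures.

V = 4Q/(πD²) = 4·0.232/(π·0.348²) = 2.439 m/s
Re = VD/ν = 2.439·0.348/2.19×10^-6 = 3.88×10^5 → turbulent
ε/D = 0.0017/348 = 4.89×10^-6
Swamee-Jain: f = 0.01378
h_f = f(L/D)V²/(2g) = 0.01378·(1490/0.348)·2.439²/(2·9.81) = 17.89 m

h_f ≈ 17.9 m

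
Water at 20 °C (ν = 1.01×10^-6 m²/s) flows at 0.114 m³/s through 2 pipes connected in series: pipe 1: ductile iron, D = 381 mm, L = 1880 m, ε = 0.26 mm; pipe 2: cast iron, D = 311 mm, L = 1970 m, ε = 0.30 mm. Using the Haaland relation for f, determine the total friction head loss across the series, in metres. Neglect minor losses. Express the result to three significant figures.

H ≈ 19.3 m

Pipe 1: V = 0.9999 m/s, Re = 3.77×10^5, ε/D = 6.82×10^-4, f = 0.01885, h_1 = f(L/D)V²/2g = 4.741 m
Pipe 2: V = 1.501 m/s, Re = 4.62×10^5, ε/D = 9.65×10^-4, f = 0.02008, h_2 = f(L/D)V²/2g = 14.60 m
Series → Q common, losses add: H = Σh = 19.34 m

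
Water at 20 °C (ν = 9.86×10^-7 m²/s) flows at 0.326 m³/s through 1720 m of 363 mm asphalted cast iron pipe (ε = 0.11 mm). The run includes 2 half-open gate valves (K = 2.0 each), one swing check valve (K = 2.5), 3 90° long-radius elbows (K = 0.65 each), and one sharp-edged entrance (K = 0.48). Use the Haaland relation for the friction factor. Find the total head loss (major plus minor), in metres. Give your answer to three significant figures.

H_L ≈ 41.8 m

V = 4Q/(πD²) = 3.150 m/s; V²/2g = 0.5057 m
Re = 1.16×10^6, ε/D = 3.03×10^-4 → f = 0.01555 (Haaland)
Major: h_f = f(L/D)·V²/2g = 0.01555·4738·0.5057 = 37.26 m
Minor: ΣK = 8.93; h_m = ΣK·V²/2g = 4.516 m
Total H_L = 37.26 + 4.516 = 41.77 m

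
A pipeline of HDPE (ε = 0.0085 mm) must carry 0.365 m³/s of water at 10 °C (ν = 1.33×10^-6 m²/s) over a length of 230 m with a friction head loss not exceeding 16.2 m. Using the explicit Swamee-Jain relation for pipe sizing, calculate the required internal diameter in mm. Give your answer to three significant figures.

Swamee-Jain (Type III): D = 0.66·[ε^1.25·(LQ²/(gh_f))^4.75 + ν·Q^9.4·(L/(gh_f))^5.2]^0.04
LQ²/(gh_f) = 0.1928; L/(gh_f) = 1.447
Term 1 = ε^1.25·(…)^4.75 = 1.85×10^-10; Term 2 = ν·Q^9.4·(…)^5.2 = 6.99×10^-10
D = 0.66·(1.85×10^-10 + 6.99×10^-10)^0.04 = 0.2867 m = 287 mm
Check: V = 5.65 m/s, Re = 1.22×10^6, f = 0.01199, h_f = 15.7 m ≈ 16.2 m ✓

D ≈ 287 mm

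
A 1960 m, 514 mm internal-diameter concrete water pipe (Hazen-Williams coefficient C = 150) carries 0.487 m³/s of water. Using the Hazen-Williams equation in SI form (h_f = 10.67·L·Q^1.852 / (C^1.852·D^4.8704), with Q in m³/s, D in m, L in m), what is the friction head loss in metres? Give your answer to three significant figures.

h_f = 10.67·1960·0.487^1.852 / (150^1.852·0.514^4.8704) = 13.16 m

h_f ≈ 13.2 m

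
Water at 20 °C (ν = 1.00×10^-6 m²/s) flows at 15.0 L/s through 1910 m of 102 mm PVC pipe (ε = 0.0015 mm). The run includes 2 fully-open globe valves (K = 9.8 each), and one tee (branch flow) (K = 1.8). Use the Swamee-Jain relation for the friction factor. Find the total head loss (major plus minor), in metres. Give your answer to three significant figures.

H_L ≈ 54.7 m

V = 4Q/(πD²) = 1.836 m/s; V²/2g = 0.1718 m
Re = 1.87×10^5, ε/D = 1.47×10^-5 → f = 0.01586 (Swamee-Jain)
Major: h_f = f(L/D)·V²/2g = 0.01586·18725·0.1718 = 51.02 m
Minor: ΣK = 21.4; h_m = ΣK·V²/2g = 3.676 m
Total H_L = 51.02 + 3.676 = 54.69 m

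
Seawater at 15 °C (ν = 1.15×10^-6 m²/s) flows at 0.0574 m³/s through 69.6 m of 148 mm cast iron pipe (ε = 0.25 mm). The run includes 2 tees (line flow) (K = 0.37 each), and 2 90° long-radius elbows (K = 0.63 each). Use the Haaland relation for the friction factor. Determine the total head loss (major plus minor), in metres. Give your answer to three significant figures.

V = 4Q/(πD²) = 3.337 m/s; V²/2g = 0.5674 m
Re = 4.29×10^5, ε/D = 0.00169 → f = 0.02287 (Haaland)
Major: h_f = f(L/D)·V²/2g = 0.02287·470.3·0.5674 = 6.102 m
Minor: ΣK = 2.00; h_m = ΣK·V²/2g = 1.135 m
Total H_L = 6.102 + 1.135 = 7.237 m

H_L ≈ 7.24 m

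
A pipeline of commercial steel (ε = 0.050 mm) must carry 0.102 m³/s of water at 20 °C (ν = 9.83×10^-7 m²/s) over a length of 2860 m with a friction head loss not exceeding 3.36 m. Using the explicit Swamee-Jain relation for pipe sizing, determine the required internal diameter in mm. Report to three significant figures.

D ≈ 413 mm

Swamee-Jain (Type III): D = 0.66·[ε^1.25·(LQ²/(gh_f))^4.75 + ν·Q^9.4·(L/(gh_f))^5.2]^0.04
LQ²/(gh_f) = 0.9027; L/(gh_f) = 86.77
Term 1 = ε^1.25·(…)^4.75 = 2.59×10^-6; Term 2 = ν·Q^9.4·(…)^5.2 = 5.66×10^-6
D = 0.66·(2.59×10^-6 + 5.66×10^-6)^0.04 = 0.4132 m = 413 mm
Check: V = 0.761 m/s, Re = 3.20×10^5, f = 0.01550, h_f = 3.16 m ≈ 3.36 m ✓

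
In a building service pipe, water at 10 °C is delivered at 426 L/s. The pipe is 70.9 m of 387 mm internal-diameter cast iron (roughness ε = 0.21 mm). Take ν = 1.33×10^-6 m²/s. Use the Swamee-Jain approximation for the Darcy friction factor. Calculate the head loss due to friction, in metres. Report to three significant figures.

V = 4Q/(πD²) = 4·0.426/(π·0.387²) = 3.622 m/s
Re = VD/ν = 3.622·0.387/1.33×10^-6 = 1.05×10^6 → turbulent
ε/D = 0.21/387 = 5.43×10^-4
Swamee-Jain: f = 0.01756
h_f = f(L/D)V²/(2g) = 0.01756·(70.9/0.387)·3.622²/(2·9.81) = 2.150 m

h_f ≈ 2.15 m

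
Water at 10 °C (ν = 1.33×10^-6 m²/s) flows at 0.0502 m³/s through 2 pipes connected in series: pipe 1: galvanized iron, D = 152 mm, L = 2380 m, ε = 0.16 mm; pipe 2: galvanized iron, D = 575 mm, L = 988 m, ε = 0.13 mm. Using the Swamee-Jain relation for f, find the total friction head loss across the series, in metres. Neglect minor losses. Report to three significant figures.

H ≈ 128 m

Pipe 1: V = 2.766 m/s, Re = 3.16×10^5, ε/D = 0.00105, f = 0.02092, h_1 = f(L/D)V²/2g = 127.7 m
Pipe 2: V = 0.1933 m/s, Re = 8.36×10^4, ε/D = 2.26×10^-4, f = 0.01971, h_2 = f(L/D)V²/2g = 0.06451 m
Series → Q common, losses add: H = Σh = 127.8 m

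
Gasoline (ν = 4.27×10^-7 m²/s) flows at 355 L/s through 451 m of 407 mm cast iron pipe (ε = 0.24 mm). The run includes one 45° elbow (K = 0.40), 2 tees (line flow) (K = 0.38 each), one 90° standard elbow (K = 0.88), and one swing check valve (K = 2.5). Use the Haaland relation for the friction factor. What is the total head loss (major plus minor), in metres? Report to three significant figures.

H_L ≈ 9.09 m

V = 4Q/(πD²) = 2.729 m/s; V²/2g = 0.3795 m
Re = 2.60×10^6, ε/D = 5.90×10^-4 → f = 0.01752 (Haaland)
Major: h_f = f(L/D)·V²/2g = 0.01752·1108·0.3795 = 7.369 m
Minor: ΣK = 4.54; h_m = ΣK·V²/2g = 1.723 m
Total H_L = 7.369 + 1.723 = 9.092 m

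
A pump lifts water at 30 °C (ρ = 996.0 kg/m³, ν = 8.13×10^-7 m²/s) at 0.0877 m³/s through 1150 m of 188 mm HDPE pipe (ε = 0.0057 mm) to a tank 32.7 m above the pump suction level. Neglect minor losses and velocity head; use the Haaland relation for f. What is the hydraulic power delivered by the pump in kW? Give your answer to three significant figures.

V = 4Q/(πD²) = 3.159 m/s; Re = 7.31×10^5; ε/D = 3.03×10^-5; f = 0.01269
h_f = f(L/D)V²/2g = 39.49 m
Total head H = z + h_f = 32.7 + 39.49 = 72.19 m
P_hyd = ρgQH = 996.0·9.81·0.0877·72.19 = 61.86 kW

P_hyd ≈ 61.9 kW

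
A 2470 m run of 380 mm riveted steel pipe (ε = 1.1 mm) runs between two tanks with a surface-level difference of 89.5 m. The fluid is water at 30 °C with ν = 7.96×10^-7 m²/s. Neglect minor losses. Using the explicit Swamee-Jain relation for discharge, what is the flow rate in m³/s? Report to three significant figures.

Swamee-Jain (Type II): Q = -0.965·√(gD⁵h_f/L)·ln[ε/(3.7D) + √(3.17ν²L/(gD³h_f))]
√(gD⁵h_f/L) = √(9.81·0.380⁵·89.5/2470) = 0.05307
ε/(3.7D) = 7.82×10^-4; √(3.17ν²L/(gD³h_f)) = 1.01×10^-5
Q = -0.965·0.05307·ln(7.925×10^-4) = 0.3657 m³/s
Check: V = 3.22 m/s, Re = 1.54×10^6, f = 0.02605, h_f = 89.7 m ≈ 89.5 m ✓

Q ≈ 0.366 m³/s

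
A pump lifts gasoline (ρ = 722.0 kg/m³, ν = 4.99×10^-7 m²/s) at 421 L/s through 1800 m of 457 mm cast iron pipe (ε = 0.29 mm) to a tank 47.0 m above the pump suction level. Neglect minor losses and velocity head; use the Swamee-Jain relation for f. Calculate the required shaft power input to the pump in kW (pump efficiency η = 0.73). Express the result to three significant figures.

P_shaft ≈ 289 kW

V = 4Q/(πD²) = 2.567 m/s; Re = 2.35×10^6; ε/D = 6.35×10^-4; f = 0.01788
h_f = f(L/D)V²/2g = 23.64 m
Total head H = z + h_f = 47.0 + 23.64 = 70.64 m
P_hyd = ρgQH = 722.0·9.81·0.421·70.64 = 210.6 kW
P_shaft = P_hyd/η = 210.6/0.73 = 288.5 kW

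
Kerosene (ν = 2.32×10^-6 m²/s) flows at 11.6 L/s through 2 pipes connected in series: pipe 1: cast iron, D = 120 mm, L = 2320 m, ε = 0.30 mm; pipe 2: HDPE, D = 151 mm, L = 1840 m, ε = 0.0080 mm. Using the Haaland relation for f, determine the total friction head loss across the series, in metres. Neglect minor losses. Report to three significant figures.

Pipe 1: V = 1.026 m/s, Re = 5.31×10^4, ε/D = 0.00250, f = 0.02728, h_1 = f(L/D)V²/2g = 28.28 m
Pipe 2: V = 0.6478 m/s, Re = 4.22×10^4, ε/D = 5.30×10^-5, f = 0.02166, h_2 = f(L/D)V²/2g = 5.644 m
Series → Q common, losses add: H = Σh = 33.92 m

H ≈ 33.9 m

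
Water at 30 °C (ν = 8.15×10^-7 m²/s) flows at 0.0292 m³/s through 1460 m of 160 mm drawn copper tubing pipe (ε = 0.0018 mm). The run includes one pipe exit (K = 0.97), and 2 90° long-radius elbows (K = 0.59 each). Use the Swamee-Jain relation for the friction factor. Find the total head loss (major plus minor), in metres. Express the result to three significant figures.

H_L ≈ 14.6 m

V = 4Q/(πD²) = 1.452 m/s; V²/2g = 0.1075 m
Re = 2.85×10^5, ε/D = 1.12×10^-5 → f = 0.01464 (Swamee-Jain)
Major: h_f = f(L/D)·V²/2g = 0.01464·9125·0.1075 = 14.36 m
Minor: ΣK = 2.15; h_m = ΣK·V²/2g = 0.2311 m
Total H_L = 14.36 + 0.2311 = 14.59 m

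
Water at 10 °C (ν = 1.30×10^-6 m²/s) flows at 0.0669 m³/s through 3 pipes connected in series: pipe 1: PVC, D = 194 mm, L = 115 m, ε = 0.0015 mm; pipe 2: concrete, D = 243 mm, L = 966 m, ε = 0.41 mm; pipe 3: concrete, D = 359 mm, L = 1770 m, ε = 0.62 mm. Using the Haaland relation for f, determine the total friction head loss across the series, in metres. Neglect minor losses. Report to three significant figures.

Pipe 1: V = 2.263 m/s, Re = 3.38×10^5, ε/D = 7.73×10^-6, f = 0.01410, h_1 = f(L/D)V²/2g = 2.181 m
Pipe 2: V = 1.443 m/s, Re = 2.70×10^5, ε/D = 0.00169, f = 0.02310, h_2 = f(L/D)V²/2g = 9.740 m
Pipe 3: V = 0.6609 m/s, Re = 1.83×10^5, ε/D = 0.00173, f = 0.02352, h_3 = f(L/D)V²/2g = 2.582 m
Series → Q common, losses add: H = Σh = 14.50 m

H ≈ 14.5 m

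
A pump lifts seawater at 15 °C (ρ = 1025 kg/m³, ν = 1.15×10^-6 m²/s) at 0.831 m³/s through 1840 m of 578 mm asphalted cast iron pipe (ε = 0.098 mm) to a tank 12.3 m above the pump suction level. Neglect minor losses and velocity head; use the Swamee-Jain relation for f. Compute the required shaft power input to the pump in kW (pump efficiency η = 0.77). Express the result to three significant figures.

P_shaft ≈ 382 kW

V = 4Q/(πD²) = 3.167 m/s; Re = 1.59×10^6; ε/D = 1.70×10^-4; f = 0.01407
h_f = f(L/D)V²/2g = 22.89 m
Total head H = z + h_f = 12.3 + 22.89 = 35.19 m
P_hyd = ρgQH = 1025·9.81·0.831·35.19 = 294.1 kW
P_shaft = P_hyd/η = 294.1/0.77 = 381.9 kW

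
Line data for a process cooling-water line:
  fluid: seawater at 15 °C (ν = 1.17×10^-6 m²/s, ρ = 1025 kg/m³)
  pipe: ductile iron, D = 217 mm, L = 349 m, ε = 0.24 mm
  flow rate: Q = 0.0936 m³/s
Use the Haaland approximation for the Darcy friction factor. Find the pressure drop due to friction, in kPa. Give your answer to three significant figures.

V = 4Q/(πD²) = 4·0.0936/(π·0.217²) = 2.531 m/s
Re = VD/ν = 2.531·0.217/1.17×10^-6 = 4.69×10^5 → turbulent
ε/D = 0.24/217 = 0.00111
Haaland: f = 0.02068
h_f = f(L/D)V²/(2g) = 0.02068·(349/0.217)·2.531²/(2·9.81) = 10.86 m
Δp = ρg·h_f = 1025·9.81·10.86 = 109.2 kPa

Δp ≈ 109 kPa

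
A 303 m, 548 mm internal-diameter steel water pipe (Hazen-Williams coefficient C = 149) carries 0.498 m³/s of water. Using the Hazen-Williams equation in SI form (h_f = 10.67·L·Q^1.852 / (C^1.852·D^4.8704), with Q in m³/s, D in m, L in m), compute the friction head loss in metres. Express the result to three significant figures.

h_f = 10.67·303·0.498^1.852 / (149^1.852·0.548^4.8704) = 1.572 m

h_f ≈ 1.57 m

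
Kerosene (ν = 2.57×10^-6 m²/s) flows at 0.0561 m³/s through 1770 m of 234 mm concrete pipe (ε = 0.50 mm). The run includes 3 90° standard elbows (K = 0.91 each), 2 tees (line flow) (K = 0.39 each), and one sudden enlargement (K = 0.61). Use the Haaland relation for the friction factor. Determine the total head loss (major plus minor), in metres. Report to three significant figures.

V = 4Q/(πD²) = 1.304 m/s; V²/2g = 0.08673 m
Re = 1.19×10^5, ε/D = 0.00214 → f = 0.02512 (Haaland)
Major: h_f = f(L/D)·V²/2g = 0.02512·7564·0.08673 = 16.48 m
Minor: ΣK = 4.12; h_m = ΣK·V²/2g = 0.3573 m
Total H_L = 16.48 + 0.3573 = 16.84 m

H_L ≈ 16.8 m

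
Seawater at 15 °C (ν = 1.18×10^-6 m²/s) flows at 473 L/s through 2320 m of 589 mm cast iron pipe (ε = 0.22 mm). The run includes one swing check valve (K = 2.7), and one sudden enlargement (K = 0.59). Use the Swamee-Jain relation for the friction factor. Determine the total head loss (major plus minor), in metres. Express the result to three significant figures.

H_L ≈ 10.5 m

V = 4Q/(πD²) = 1.736 m/s; V²/2g = 0.1536 m
Re = 8.67×10^5, ε/D = 3.74×10^-4 → f = 0.01647 (Swamee-Jain)
Major: h_f = f(L/D)·V²/2g = 0.01647·3939·0.1536 = 9.963 m
Minor: ΣK = 3.29; h_m = ΣK·V²/2g = 0.5053 m
Total H_L = 9.963 + 0.5053 = 10.47 m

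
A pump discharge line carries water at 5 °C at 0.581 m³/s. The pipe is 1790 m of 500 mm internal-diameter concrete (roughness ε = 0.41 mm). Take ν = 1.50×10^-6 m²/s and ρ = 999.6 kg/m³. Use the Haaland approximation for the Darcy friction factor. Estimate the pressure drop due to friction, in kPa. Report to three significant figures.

V = 4Q/(πD²) = 4·0.581/(π·0.500²) = 2.959 m/s
Re = VD/ν = 2.959·0.500/1.50×10^-6 = 9.86×10^5 → turbulent
ε/D = 0.41/500 = 8.20×10^-4
Haaland: f = 0.01907
h_f = f(L/D)V²/(2g) = 0.01907·(1790/0.500)·2.959²/(2·9.81) = 30.47 m
Δp = ρg·h_f = 999.6·9.81·30.47 = 298.8 kPa

Δp ≈ 299 kPa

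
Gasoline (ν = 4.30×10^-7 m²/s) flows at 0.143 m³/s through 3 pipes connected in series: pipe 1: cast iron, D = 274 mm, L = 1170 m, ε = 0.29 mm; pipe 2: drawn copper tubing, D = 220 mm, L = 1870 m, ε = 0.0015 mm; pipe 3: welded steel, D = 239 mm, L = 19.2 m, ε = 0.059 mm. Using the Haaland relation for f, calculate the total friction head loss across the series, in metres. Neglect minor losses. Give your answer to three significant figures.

Pipe 1: V = 2.425 m/s, Re = 1.55×10^6, ε/D = 0.00106, f = 0.02012, h_1 = f(L/D)V²/2g = 25.75 m
Pipe 2: V = 3.762 m/s, Re = 1.92×10^6, ε/D = 6.82×10^-6, f = 0.01060, h_2 = f(L/D)V²/2g = 64.98 m
Pipe 3: V = 3.188 m/s, Re = 1.77×10^6, ε/D = 2.47×10^-4, f = 0.01479, h_3 = f(L/D)V²/2g = 0.6154 m
Series → Q common, losses add: H = Σh = 91.35 m

H ≈ 91.3 m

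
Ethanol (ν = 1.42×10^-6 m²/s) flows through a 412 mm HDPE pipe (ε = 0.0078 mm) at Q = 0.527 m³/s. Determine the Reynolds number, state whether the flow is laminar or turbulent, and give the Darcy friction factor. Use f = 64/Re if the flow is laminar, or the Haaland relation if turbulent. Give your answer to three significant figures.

V = 4Q/(πD²) = 3.953 m/s
Re = VD/ν = 3.953·0.412/1.42×10^-6 = 1.15×10^6
Re > 4000 → turbulent; ε/D = 1.89×10^-5
Haaland: f = 0.01171

Re ≈ 1.15×10^6; turbulent; f ≈ 0.0117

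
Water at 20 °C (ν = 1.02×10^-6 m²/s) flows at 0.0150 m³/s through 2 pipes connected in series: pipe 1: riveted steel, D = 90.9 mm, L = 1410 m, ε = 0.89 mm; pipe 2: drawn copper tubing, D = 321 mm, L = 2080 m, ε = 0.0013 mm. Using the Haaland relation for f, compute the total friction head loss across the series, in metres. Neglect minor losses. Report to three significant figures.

Pipe 1: V = 2.311 m/s, Re = 2.06×10^5, ε/D = 0.00979, f = 0.03799, h_1 = f(L/D)V²/2g = 160.4 m
Pipe 2: V = 0.1853 m/s, Re = 5.83×10^4, ε/D = 4.05×10^-6, f = 0.02002, h_2 = f(L/D)V²/2g = 0.2272 m
Series → Q common, losses add: H = Σh = 160.7 m

H ≈ 161 m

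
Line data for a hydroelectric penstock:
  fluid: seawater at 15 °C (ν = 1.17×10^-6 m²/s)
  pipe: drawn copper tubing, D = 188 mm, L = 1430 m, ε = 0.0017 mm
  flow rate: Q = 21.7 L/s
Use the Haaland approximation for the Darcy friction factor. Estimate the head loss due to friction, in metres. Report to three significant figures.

V = 4Q/(πD²) = 4·0.0217/(π·0.188²) = 0.7817 m/s
Re = VD/ν = 0.7817·0.188/1.17×10^-6 = 1.26×10^5 → turbulent
ε/D = 0.0017/188 = 9.04×10^-6
Haaland: f = 0.01704
h_f = f(L/D)V²/(2g) = 0.01704·(1430/0.188)·0.7817²/(2·9.81) = 4.038 m

h_f ≈ 4.04 m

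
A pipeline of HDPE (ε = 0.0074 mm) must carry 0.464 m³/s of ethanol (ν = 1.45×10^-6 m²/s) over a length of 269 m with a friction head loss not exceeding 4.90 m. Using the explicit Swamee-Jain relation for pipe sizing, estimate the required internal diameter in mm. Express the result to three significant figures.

Swamee-Jain (Type III): D = 0.66·[ε^1.25·(LQ²/(gh_f))^4.75 + ν·Q^9.4·(L/(gh_f))^5.2]^0.04
LQ²/(gh_f) = 1.205; L/(gh_f) = 5.596
Term 1 = ε^1.25·(…)^4.75 = 9.35×10^-7; Term 2 = ν·Q^9.4·(…)^5.2 = 8.23×10^-6
D = 0.66·(9.35×10^-7 + 8.23×10^-6)^0.04 = 0.4150 m = 415 mm
Check: V = 3.43 m/s, Re = 9.82×10^5, f = 0.01207, h_f = 4.69 m ≈ 4.90 m ✓

D ≈ 415 mm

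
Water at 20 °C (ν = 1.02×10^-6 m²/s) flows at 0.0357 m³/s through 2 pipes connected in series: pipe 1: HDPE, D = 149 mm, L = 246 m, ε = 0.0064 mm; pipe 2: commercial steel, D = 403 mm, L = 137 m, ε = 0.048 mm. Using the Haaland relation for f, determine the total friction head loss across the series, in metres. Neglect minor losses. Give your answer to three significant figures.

H ≈ 5.22 m

Pipe 1: V = 2.047 m/s, Re = 2.99×10^5, ε/D = 4.30×10^-5, f = 0.01472, h_1 = f(L/D)V²/2g = 5.194 m
Pipe 2: V = 0.2799 m/s, Re = 1.11×10^5, ε/D = 1.19×10^-4, f = 0.01802, h_2 = f(L/D)V²/2g = 0.02446 m
Series → Q common, losses add: H = Σh = 5.218 m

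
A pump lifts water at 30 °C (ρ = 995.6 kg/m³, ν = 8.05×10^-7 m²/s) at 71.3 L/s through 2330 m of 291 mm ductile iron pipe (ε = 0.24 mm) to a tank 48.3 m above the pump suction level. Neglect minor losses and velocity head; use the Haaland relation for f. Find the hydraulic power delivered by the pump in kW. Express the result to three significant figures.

V = 4Q/(πD²) = 1.072 m/s; Re = 3.88×10^5; ε/D = 8.25×10^-4; f = 0.01954
h_f = f(L/D)V²/2g = 9.167 m
Total head H = z + h_f = 48.3 + 9.167 = 57.47 m
P_hyd = ρgQH = 995.6·9.81·0.0713·57.47 = 40.02 kW

P_hyd ≈ 40.0 kW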